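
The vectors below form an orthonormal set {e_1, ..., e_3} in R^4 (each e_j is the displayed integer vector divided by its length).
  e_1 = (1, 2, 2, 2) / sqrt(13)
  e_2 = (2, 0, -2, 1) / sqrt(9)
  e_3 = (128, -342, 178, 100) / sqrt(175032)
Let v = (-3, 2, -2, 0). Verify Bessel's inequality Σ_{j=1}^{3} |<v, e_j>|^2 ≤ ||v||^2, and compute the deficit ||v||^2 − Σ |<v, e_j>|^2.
Σ |<v, e_j>|^2 = 2379/187; ||v||^2 = 17; deficit = 800/187

Write each e_j = u_j / sqrt(<u_j, u_j>) where u_j is the displayed integer vector. Then <v, e_j> = <v, u_j> / sqrt(<u_j, u_j>), so |<v, e_j>|^2 = <v, u_j>^2 / <u_j, u_j>.
Coefficients: <v, e_1> = -3/sqrt(13), <v, e_2> = -2/sqrt(9), <v, e_3> = -1424/sqrt(175032).
Square and sum: Σ |<v, e_j>|^2 = 2379/187.
Compute ||v||^2 = v·v = 17.
Deficit = 17 − 2379/187 = 800/187 ≥ 0, confirming Bessel's inequality. (The deficit equals ||v − Σ <v,e_j> e_j||^2, the squared distance from v to span{e_j}.)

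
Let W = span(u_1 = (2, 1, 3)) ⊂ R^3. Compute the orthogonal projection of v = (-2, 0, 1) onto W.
proj_W(v) = (-1/7, -1/14, -3/14)

Set up U = [u_1 | ... | u_1] ∈ R^(3×1). The projector onto W = col(U) is P = U (U^T U)^(-1) U^T.
Compute U^T U =
  [14],
and U^T v = (-1).
Solve U^T U · c = U^T v for the coefficients: c = (-1/14). The projection is proj_W(v) = U c.
Check: (v - proj_W(v)) · u_1 = 0  (should be 0).
Result: proj_W(v) = (-1/7, -1/14, -3/14).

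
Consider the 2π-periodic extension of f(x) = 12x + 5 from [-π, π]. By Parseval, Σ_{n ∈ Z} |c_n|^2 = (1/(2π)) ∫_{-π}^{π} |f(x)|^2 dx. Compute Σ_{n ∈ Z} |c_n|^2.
Σ |c_n|^2 = 48π^2 + 25

Expand and integrate term by term over [-π, π]:
  ∫ (12x)^2 dx = 144·(2π^3/3); ∫ 2·12·(5)·x dx = 0 (odd integrand); ∫ 5^2 dx = 25·2π.
So (1/(2π)) ∫_{-π}^{π} (12x + 5)^2 dx = 144π^2/3 + 25 = 48π^2 + 25.
Parseval ⇒ Σ |c_n|^2 = 48π^2 + 25.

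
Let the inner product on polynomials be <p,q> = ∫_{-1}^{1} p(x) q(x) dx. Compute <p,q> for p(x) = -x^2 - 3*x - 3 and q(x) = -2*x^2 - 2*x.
<p,q> = 44/5

Expand the product: p(x)·q(x) = 2*x^4 + 8*x^3 + 12*x^2 + 6*x.
∫_{-1}^{1} of each monomial x^k gives [2/(k+1) if k even, 0 if k odd]. Integrating term-by-term (or equivalently evaluating the antiderivative F(x) = 2*x^5/5 + 2*x^4 + 4*x^3 + 3*x^2 at the endpoints):
  F(1) − F(−1) = 47/5 − (3/5) = 44/5.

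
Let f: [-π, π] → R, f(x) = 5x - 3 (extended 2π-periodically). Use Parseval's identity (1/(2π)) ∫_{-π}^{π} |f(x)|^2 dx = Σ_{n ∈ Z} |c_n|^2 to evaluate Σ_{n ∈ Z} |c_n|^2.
Σ |c_n|^2 = 25π^2/3 + 9

Expand and integrate term by term over [-π, π]:
  ∫ (5x)^2 dx = 25·(2π^3/3); ∫ 2·5·(-3)·x dx = 0 (odd integrand); ∫ (-3)^2 dx = 9·2π.
So (1/(2π)) ∫_{-π}^{π} (5x - 3)^2 dx = 25π^2/3 + 9 = 25π^2/3 + 9.
Parseval ⇒ Σ |c_n|^2 = 25π^2/3 + 9.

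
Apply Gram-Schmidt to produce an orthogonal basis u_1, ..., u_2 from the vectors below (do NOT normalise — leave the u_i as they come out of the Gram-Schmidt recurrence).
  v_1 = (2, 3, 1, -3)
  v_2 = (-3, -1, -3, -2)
Orthogonal basis:
  u_1 = (2, 3, 1, -3)
  u_2 = (-57/23, -5/23, -63/23, -64/23)

Apply the Gram-Schmidt recurrence
  u_1 = v_1
  u_i = v_i − Σ_{j<i} ((v_i · u_j) / (u_j · u_j)) · u_j.

Step by step this gives:
  u_1 = (2, 3, 1, -3)
  u_2 = (-57/23, -5/23, -63/23, -64/23)

Orthogonality check:
  u_2 · u_1 = 0 (should be 0)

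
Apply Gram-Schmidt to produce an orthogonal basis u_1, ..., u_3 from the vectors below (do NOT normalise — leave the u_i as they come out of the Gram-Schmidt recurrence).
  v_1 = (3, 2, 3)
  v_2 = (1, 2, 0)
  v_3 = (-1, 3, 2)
Orthogonal basis:
  u_1 = (3, 2, 3)
  u_2 = (1/22, 15/11, -21/22)
  u_3 = (-138/61, 69/61, 92/61)

Apply the Gram-Schmidt recurrence
  u_1 = v_1
  u_i = v_i − Σ_{j<i} ((v_i · u_j) / (u_j · u_j)) · u_j.

Step by step this gives:
  u_1 = (3, 2, 3)
  u_2 = (1/22, 15/11, -21/22)
  u_3 = (-138/61, 69/61, 92/61)

Orthogonality check:
  u_2 · u_1 = 0 (should be 0)
  u_3 · u_1 = 0 (should be 0)
  u_3 · u_2 = 0 (should be 0)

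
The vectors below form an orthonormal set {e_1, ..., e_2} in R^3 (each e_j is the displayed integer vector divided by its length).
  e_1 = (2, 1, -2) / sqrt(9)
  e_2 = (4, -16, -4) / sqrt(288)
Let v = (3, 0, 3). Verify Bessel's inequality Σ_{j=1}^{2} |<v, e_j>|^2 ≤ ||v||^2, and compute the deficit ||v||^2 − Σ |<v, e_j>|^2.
Σ |<v, e_j>|^2 = 0; ||v||^2 = 18; deficit = 18

Write each e_j = u_j / sqrt(<u_j, u_j>) where u_j is the displayed integer vector. Then <v, e_j> = <v, u_j> / sqrt(<u_j, u_j>), so |<v, e_j>|^2 = <v, u_j>^2 / <u_j, u_j>.
Coefficients: <v, e_1> = 0/sqrt(9), <v, e_2> = 0/sqrt(288).
Square and sum: Σ |<v, e_j>|^2 = 0.
Compute ||v||^2 = v·v = 18.
Deficit = 18 − 0 = 18 ≥ 0, confirming Bessel's inequality. (The deficit equals ||v − Σ <v,e_j> e_j||^2, the squared distance from v to span{e_j}.)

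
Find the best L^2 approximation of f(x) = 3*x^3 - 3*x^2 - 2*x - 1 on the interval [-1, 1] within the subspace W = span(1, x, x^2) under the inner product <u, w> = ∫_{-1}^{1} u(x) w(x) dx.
g(x) = -3*x^2 - x/5 - 1

The best approximation g ∈ W is the orthogonal projection of f onto W. Writing g = a_0 + a_1 x + a_2 x^2, the coefficients solve the normal equations G · a = b where
  G_{ij} = <φ_i, φ_j> and b_i = <f, φ_i>, with φ_0 = 1, φ_1 = x, φ_2 = x^2.
G =
  [2, 0, 2/3]
  [0, 2/3, 0]
  [2/3, 0, 2/5],
b = (-4, -2/15, -28/15).
Solving gives a_0 = -1, a_1 = -1/5, a_2 = -3, so
  g(x) = -3*x^2 - x/5 - 1.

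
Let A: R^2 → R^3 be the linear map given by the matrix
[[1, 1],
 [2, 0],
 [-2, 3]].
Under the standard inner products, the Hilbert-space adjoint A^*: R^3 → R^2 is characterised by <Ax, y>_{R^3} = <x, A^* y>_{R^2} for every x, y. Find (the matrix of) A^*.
A^* = A^T =
[[1, 2, -2],
 [1, 0, 3]]

For real matrices with standard dot products, the defining identity <Ax, y> = <x, A^* y> gives (Ax)^T y = x^T (A^*) y, i.e. x^T A^T y = x^T (A^*) y. Since this holds for all x, y, we must have A^* = A^T. Therefore
A^* =
[[1, 2, -2],
 [1, 0, 3]].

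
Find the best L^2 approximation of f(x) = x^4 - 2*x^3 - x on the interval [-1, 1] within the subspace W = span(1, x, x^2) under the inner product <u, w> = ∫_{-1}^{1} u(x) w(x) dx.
g(x) = 6*x^2/7 - 11*x/5 - 3/35

The best approximation g ∈ W is the orthogonal projection of f onto W. Writing g = a_0 + a_1 x + a_2 x^2, the coefficients solve the normal equations G · a = b where
  G_{ij} = <φ_i, φ_j> and b_i = <f, φ_i>, with φ_0 = 1, φ_1 = x, φ_2 = x^2.
G =
  [2, 0, 2/3]
  [0, 2/3, 0]
  [2/3, 0, 2/5],
b = (2/5, -22/15, 2/7).
Solving gives a_0 = -3/35, a_1 = -11/5, a_2 = 6/7, so
  g(x) = 6*x^2/7 - 11*x/5 - 3/35.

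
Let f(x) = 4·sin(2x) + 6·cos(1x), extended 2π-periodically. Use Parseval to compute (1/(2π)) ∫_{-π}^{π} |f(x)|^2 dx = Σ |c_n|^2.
Σ |c_n|^2 = 26

Expand |f|^2 and use orthogonality of {sin(nx), cos(mx)} on [-π, π]:
  ∫_{-π}^{π} sin(nx)^2 dx = π, ∫ cos(mx)^2 dx = π, and cross terms integrate to 0.
So ∫_{-π}^{π} f(x)^2 dx = 4^2 · π + 6^2 · π = (16 + 36)π.
Divide by 2π: (16 + 36)/2 = 26.
By Parseval, this equals Σ |c_n|^2.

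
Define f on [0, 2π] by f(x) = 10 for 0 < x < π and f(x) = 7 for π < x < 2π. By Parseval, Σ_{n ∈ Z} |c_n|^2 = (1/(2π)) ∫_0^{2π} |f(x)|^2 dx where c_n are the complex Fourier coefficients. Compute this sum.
Σ |c_n|^2 = 149/2

Parseval equates the L^2 energy of f (normalised by 1/(2π)) with the ℓ^2 sum of its Fourier coefficients: (1/(2π)) ∫_0^{2π} |f|^2 = Σ |c_n|^2.
Compute the left side: (1/(2π)) [∫_0^π 10^2 dx + ∫_π^{2π} 7^2 dx] = (1/(2π)) · (100π + 49π) = (100 + 49)/2 = 149/2.
So Σ_{n ∈ Z} |c_n|^2 = 149/2.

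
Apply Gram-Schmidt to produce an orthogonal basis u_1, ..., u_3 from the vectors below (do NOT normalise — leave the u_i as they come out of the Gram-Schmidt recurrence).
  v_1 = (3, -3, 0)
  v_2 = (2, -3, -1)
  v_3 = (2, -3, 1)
Orthogonal basis:
  u_1 = (3, -3, 0)
  u_2 = (-1/2, -1/2, -1)
  u_3 = (-2/3, -2/3, 2/3)

Apply the Gram-Schmidt recurrence
  u_1 = v_1
  u_i = v_i − Σ_{j<i} ((v_i · u_j) / (u_j · u_j)) · u_j.

Step by step this gives:
  u_1 = (3, -3, 0)
  u_2 = (-1/2, -1/2, -1)
  u_3 = (-2/3, -2/3, 2/3)

Orthogonality check:
  u_2 · u_1 = 0 (should be 0)
  u_3 · u_1 = 0 (should be 0)
  u_3 · u_2 = 0 (should be 0)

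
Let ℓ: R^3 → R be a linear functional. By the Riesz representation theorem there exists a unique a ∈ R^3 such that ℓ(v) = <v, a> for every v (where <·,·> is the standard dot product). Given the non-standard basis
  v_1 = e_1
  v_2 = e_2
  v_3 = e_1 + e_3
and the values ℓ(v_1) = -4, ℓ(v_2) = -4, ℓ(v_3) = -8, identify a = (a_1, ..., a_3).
a = (-4, -4, -4)

Write a = (a_1, ..., a_3) in the standard basis. For each basis vector v_i, ℓ(v_i) = <v_i, a> is a linear equation in the a_j's. Collect the n equations into a matrix system V a = ℓ, where row i of V is v_i (expressed in the standard basis). Since V is invertible (lower-triangular with 1s on the diagonal, up to permutation), solve by back-substitution:
  V =
[[1, 0, 0],
 [0, 1, 0],
 [1, 0, 1]]
  V a = (-4, -4, -8)
Solving gives a = (-4, -4, -4).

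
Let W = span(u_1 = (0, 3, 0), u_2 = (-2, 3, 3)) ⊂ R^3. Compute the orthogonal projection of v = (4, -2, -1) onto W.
proj_W(v) = (22/13, -2, -33/13)

Set up U = [u_1 | ... | u_2] ∈ R^(3×2). The projector onto W = col(U) is P = U (U^T U)^(-1) U^T.
Compute U^T U =
  [9, 9]
  [9, 22],
and U^T v = (-6, -17).
Solve U^T U · c = U^T v for the coefficients: c = (7/39, -11/13). The projection is proj_W(v) = U c.
Check: (v - proj_W(v)) · u_1 = 0  (should be 0).
Check: (v - proj_W(v)) · u_2 = 0  (should be 0).
Result: proj_W(v) = (22/13, -2, -33/13).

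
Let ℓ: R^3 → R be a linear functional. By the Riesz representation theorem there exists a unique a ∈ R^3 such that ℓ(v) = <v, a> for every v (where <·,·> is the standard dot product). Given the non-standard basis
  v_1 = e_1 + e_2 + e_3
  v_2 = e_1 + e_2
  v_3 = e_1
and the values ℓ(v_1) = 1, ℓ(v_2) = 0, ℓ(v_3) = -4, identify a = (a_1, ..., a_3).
a = (-4, 4, 1)

Write a = (a_1, ..., a_3) in the standard basis. For each basis vector v_i, ℓ(v_i) = <v_i, a> is a linear equation in the a_j's. Collect the n equations into a matrix system V a = ℓ, where row i of V is v_i (expressed in the standard basis). Since V is invertible (lower-triangular with 1s on the diagonal, up to permutation), solve by back-substitution:
  V =
[[1, 1, 1],
 [1, 1, 0],
 [1, 0, 0]]
  V a = (1, 0, -4)
Solving gives a = (-4, 4, 1).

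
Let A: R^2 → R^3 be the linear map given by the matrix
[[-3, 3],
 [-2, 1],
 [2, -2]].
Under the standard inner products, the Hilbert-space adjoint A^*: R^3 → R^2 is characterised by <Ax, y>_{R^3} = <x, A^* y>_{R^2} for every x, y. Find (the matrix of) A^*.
A^* = A^T =
[[-3, -2, 2],
 [3, 1, -2]]

For real matrices with standard dot products, the defining identity <Ax, y> = <x, A^* y> gives (Ax)^T y = x^T (A^*) y, i.e. x^T A^T y = x^T (A^*) y. Since this holds for all x, y, we must have A^* = A^T. Therefore
A^* =
[[-3, -2, 2],
 [3, 1, -2]].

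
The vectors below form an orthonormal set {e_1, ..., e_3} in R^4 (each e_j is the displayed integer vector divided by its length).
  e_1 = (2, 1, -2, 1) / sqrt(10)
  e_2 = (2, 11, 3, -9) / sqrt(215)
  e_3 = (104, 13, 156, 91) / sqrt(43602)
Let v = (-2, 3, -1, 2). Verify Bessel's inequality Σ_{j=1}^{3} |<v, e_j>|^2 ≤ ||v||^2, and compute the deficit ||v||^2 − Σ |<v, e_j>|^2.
Σ |<v, e_j>|^2 = 5/3; ||v||^2 = 18; deficit = 49/3

Write each e_j = u_j / sqrt(<u_j, u_j>) where u_j is the displayed integer vector. Then <v, e_j> = <v, u_j> / sqrt(<u_j, u_j>), so |<v, e_j>|^2 = <v, u_j>^2 / <u_j, u_j>.
Coefficients: <v, e_1> = 3/sqrt(10), <v, e_2> = 8/sqrt(215), <v, e_3> = -143/sqrt(43602).
Square and sum: Σ |<v, e_j>|^2 = 5/3.
Compute ||v||^2 = v·v = 18.
Deficit = 18 − 5/3 = 49/3 ≥ 0, confirming Bessel's inequality. (The deficit equals ||v − Σ <v,e_j> e_j||^2, the squared distance from v to span{e_j}.)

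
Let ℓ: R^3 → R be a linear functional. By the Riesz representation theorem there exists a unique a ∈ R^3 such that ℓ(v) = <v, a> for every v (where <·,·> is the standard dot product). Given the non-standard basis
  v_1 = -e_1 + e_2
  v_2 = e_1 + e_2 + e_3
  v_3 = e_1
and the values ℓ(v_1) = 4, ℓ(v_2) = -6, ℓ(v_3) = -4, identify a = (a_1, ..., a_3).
a = (-4, 0, -2)

Write a = (a_1, ..., a_3) in the standard basis. For each basis vector v_i, ℓ(v_i) = <v_i, a> is a linear equation in the a_j's. Collect the n equations into a matrix system V a = ℓ, where row i of V is v_i (expressed in the standard basis). Since V is invertible (lower-triangular with 1s on the diagonal, up to permutation), solve by back-substitution:
  V =
[[-1, 1, 0],
 [1, 1, 1],
 [1, 0, 0]]
  V a = (4, -6, -4)
Solving gives a = (-4, 0, -2).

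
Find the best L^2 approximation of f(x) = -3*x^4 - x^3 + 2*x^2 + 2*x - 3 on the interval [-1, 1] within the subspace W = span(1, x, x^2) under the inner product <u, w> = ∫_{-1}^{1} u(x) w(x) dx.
g(x) = -4*x^2/7 + 7*x/5 - 96/35

The best approximation g ∈ W is the orthogonal projection of f onto W. Writing g = a_0 + a_1 x + a_2 x^2, the coefficients solve the normal equations G · a = b where
  G_{ij} = <φ_i, φ_j> and b_i = <f, φ_i>, with φ_0 = 1, φ_1 = x, φ_2 = x^2.
G =
  [2, 0, 2/3]
  [0, 2/3, 0]
  [2/3, 0, 2/5],
b = (-88/15, 14/15, -72/35).
Solving gives a_0 = -96/35, a_1 = 7/5, a_2 = -4/7, so
  g(x) = -4*x^2/7 + 7*x/5 - 96/35.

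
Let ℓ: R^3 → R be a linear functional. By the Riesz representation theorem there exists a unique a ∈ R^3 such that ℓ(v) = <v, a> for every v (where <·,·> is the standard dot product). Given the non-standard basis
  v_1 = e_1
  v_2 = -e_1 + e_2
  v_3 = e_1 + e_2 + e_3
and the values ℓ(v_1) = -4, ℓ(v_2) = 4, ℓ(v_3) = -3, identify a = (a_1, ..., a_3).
a = (-4, 0, 1)

Write a = (a_1, ..., a_3) in the standard basis. For each basis vector v_i, ℓ(v_i) = <v_i, a> is a linear equation in the a_j's. Collect the n equations into a matrix system V a = ℓ, where row i of V is v_i (expressed in the standard basis). Since V is invertible (lower-triangular with 1s on the diagonal, up to permutation), solve by back-substitution:
  V =
[[1, 0, 0],
 [-1, 1, 0],
 [1, 1, 1]]
  V a = (-4, 4, -3)
Solving gives a = (-4, 0, 1).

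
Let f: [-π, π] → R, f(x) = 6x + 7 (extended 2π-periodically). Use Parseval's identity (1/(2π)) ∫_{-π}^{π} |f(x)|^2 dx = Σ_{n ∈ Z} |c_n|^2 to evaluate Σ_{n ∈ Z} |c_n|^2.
Σ |c_n|^2 = 12π^2 + 49

Expand and integrate term by term over [-π, π]:
  ∫ (6x)^2 dx = 36·(2π^3/3); ∫ 2·6·(7)·x dx = 0 (odd integrand); ∫ 7^2 dx = 49·2π.
So (1/(2π)) ∫_{-π}^{π} (6x + 7)^2 dx = 36π^2/3 + 49 = 12π^2 + 49.
Parseval ⇒ Σ |c_n|^2 = 12π^2 + 49.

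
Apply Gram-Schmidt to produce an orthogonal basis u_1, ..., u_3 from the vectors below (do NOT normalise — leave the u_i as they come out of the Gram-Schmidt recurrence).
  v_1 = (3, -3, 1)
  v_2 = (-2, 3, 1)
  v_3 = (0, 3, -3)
Orthogonal basis:
  u_1 = (3, -3, 1)
  u_2 = (4/19, 15/19, 33/19)
  u_3 = (72/35, 12/7, -36/35)

Apply the Gram-Schmidt recurrence
  u_1 = v_1
  u_i = v_i − Σ_{j<i} ((v_i · u_j) / (u_j · u_j)) · u_j.

Step by step this gives:
  u_1 = (3, -3, 1)
  u_2 = (4/19, 15/19, 33/19)
  u_3 = (72/35, 12/7, -36/35)

Orthogonality check:
  u_2 · u_1 = 0 (should be 0)
  u_3 · u_1 = 0 (should be 0)
  u_3 · u_2 = 0 (should be 0)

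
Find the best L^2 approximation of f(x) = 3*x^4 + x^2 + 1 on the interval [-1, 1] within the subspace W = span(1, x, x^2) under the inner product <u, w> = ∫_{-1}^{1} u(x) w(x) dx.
g(x) = 25*x^2/7 + 26/35

The best approximation g ∈ W is the orthogonal projection of f onto W. Writing g = a_0 + a_1 x + a_2 x^2, the coefficients solve the normal equations G · a = b where
  G_{ij} = <φ_i, φ_j> and b_i = <f, φ_i>, with φ_0 = 1, φ_1 = x, φ_2 = x^2.
G =
  [2, 0, 2/3]
  [0, 2/3, 0]
  [2/3, 0, 2/5],
b = (58/15, 0, 202/105).
Solving gives a_0 = 26/35, a_1 = 0, a_2 = 25/7, so
  g(x) = 25*x^2/7 + 26/35.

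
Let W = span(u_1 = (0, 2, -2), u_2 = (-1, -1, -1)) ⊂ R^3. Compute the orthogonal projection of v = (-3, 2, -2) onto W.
proj_W(v) = (-1, 1, -3)

Set up U = [u_1 | ... | u_2] ∈ R^(3×2). The projector onto W = col(U) is P = U (U^T U)^(-1) U^T.
Compute U^T U =
  [8, 0]
  [0, 3],
and U^T v = (8, 3).
Solve U^T U · c = U^T v for the coefficients: c = (1, 1). The projection is proj_W(v) = U c.
Check: (v - proj_W(v)) · u_1 = 0  (should be 0).
Check: (v - proj_W(v)) · u_2 = 0  (should be 0).
Result: proj_W(v) = (-1, 1, -3).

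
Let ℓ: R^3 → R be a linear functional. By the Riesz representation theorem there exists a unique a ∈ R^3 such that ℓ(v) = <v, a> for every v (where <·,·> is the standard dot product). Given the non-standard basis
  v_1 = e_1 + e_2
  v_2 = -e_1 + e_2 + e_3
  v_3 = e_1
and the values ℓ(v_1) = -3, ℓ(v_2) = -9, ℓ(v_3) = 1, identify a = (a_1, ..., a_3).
a = (1, -4, -4)

Write a = (a_1, ..., a_3) in the standard basis. For each basis vector v_i, ℓ(v_i) = <v_i, a> is a linear equation in the a_j's. Collect the n equations into a matrix system V a = ℓ, where row i of V is v_i (expressed in the standard basis). Since V is invertible (lower-triangular with 1s on the diagonal, up to permutation), solve by back-substitution:
  V =
[[1, 1, 0],
 [-1, 1, 1],
 [1, 0, 0]]
  V a = (-3, -9, 1)
Solving gives a = (1, -4, -4).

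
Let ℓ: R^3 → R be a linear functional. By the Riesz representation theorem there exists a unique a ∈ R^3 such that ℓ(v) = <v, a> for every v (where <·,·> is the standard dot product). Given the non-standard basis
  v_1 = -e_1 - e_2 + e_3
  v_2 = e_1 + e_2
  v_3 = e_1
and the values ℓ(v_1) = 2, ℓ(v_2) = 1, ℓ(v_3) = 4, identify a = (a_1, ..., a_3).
a = (4, -3, 3)

Write a = (a_1, ..., a_3) in the standard basis. For each basis vector v_i, ℓ(v_i) = <v_i, a> is a linear equation in the a_j's. Collect the n equations into a matrix system V a = ℓ, where row i of V is v_i (expressed in the standard basis). Since V is invertible (lower-triangular with 1s on the diagonal, up to permutation), solve by back-substitution:
  V =
[[-1, -1, 1],
 [1, 1, 0],
 [1, 0, 0]]
  V a = (2, 1, 4)
Solving gives a = (4, -3, 3).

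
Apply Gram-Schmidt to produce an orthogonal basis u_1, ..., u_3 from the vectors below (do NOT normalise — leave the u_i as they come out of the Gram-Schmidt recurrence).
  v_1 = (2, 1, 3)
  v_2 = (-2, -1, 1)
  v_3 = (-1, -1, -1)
Orthogonal basis:
  u_1 = (2, 1, 3)
  u_2 = (-12/7, -6/7, 10/7)
  u_3 = (1/5, -2/5, 0)

Apply the Gram-Schmidt recurrence
  u_1 = v_1
  u_i = v_i − Σ_{j<i} ((v_i · u_j) / (u_j · u_j)) · u_j.

Step by step this gives:
  u_1 = (2, 1, 3)
  u_2 = (-12/7, -6/7, 10/7)
  u_3 = (1/5, -2/5, 0)

Orthogonality check:
  u_2 · u_1 = 0 (should be 0)
  u_3 · u_1 = 0 (should be 0)
  u_3 · u_2 = 0 (should be 0)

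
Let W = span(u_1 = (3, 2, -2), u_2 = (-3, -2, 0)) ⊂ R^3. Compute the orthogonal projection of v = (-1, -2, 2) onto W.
proj_W(v) = (-21/13, -14/13, 2)

Set up U = [u_1 | ... | u_2] ∈ R^(3×2). The projector onto W = col(U) is P = U (U^T U)^(-1) U^T.
Compute U^T U =
  [17, -13]
  [-13, 13],
and U^T v = (-11, 7).
Solve U^T U · c = U^T v for the coefficients: c = (-1, -6/13). The projection is proj_W(v) = U c.
Check: (v - proj_W(v)) · u_1 = 0  (should be 0).
Check: (v - proj_W(v)) · u_2 = 0  (should be 0).
Result: proj_W(v) = (-21/13, -14/13, 2).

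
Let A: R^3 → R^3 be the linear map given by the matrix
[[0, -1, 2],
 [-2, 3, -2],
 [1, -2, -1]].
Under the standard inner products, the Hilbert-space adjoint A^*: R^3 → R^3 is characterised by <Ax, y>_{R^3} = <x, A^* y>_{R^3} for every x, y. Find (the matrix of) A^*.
A^* = A^T =
[[0, -2, 1],
 [-1, 3, -2],
 [2, -2, -1]]

For real matrices with standard dot products, the defining identity <Ax, y> = <x, A^* y> gives (Ax)^T y = x^T (A^*) y, i.e. x^T A^T y = x^T (A^*) y. Since this holds for all x, y, we must have A^* = A^T. Therefore
A^* =
[[0, -2, 1],
 [-1, 3, -2],
 [2, -2, -1]].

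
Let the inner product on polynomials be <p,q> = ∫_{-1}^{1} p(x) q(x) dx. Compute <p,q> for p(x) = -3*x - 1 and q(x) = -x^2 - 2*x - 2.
<p,q> = 26/3

Expand the product: p(x)·q(x) = 3*x^3 + 7*x^2 + 8*x + 2.
∫_{-1}^{1} of each monomial x^k gives [2/(k+1) if k even, 0 if k odd]. Integrating term-by-term (or equivalently evaluating the antiderivative F(x) = 3*x^4/4 + 7*x^3/3 + 4*x^2 + 2*x at the endpoints):
  F(1) − F(−1) = 109/12 − (5/12) = 26/3.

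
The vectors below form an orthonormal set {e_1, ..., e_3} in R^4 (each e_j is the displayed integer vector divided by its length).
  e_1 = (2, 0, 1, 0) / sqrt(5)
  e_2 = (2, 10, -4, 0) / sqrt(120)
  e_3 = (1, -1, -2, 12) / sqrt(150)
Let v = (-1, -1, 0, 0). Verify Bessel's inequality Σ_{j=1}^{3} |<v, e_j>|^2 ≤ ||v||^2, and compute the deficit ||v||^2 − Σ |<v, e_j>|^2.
Σ |<v, e_j>|^2 = 2; ||v||^2 = 2; deficit = 0

Write each e_j = u_j / sqrt(<u_j, u_j>) where u_j is the displayed integer vector. Then <v, e_j> = <v, u_j> / sqrt(<u_j, u_j>), so |<v, e_j>|^2 = <v, u_j>^2 / <u_j, u_j>.
Coefficients: <v, e_1> = -2/sqrt(5), <v, e_2> = -12/sqrt(120), <v, e_3> = 0/sqrt(150).
Square and sum: Σ |<v, e_j>|^2 = 2.
Compute ||v||^2 = v·v = 2.
Deficit = 2 − 2 = 0 ≥ 0, confirming Bessel's inequality. (The deficit equals ||v − Σ <v,e_j> e_j||^2, the squared distance from v to span{e_j}.)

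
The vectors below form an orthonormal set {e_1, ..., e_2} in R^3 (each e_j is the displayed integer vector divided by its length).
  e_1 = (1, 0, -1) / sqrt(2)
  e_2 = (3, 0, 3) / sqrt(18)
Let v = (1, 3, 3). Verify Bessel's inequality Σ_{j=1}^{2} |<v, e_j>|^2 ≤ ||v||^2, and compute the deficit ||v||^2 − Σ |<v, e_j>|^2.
Σ |<v, e_j>|^2 = 10; ||v||^2 = 19; deficit = 9

Write each e_j = u_j / sqrt(<u_j, u_j>) where u_j is the displayed integer vector. Then <v, e_j> = <v, u_j> / sqrt(<u_j, u_j>), so |<v, e_j>|^2 = <v, u_j>^2 / <u_j, u_j>.
Coefficients: <v, e_1> = -2/sqrt(2), <v, e_2> = 12/sqrt(18).
Square and sum: Σ |<v, e_j>|^2 = 10.
Compute ||v||^2 = v·v = 19.
Deficit = 19 − 10 = 9 ≥ 0, confirming Bessel's inequality. (The deficit equals ||v − Σ <v,e_j> e_j||^2, the squared distance from v to span{e_j}.)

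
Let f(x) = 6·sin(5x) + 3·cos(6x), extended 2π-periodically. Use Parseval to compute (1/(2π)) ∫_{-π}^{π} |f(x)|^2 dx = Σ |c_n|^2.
Σ |c_n|^2 = 45/2

Expand |f|^2 and use orthogonality of {sin(nx), cos(mx)} on [-π, π]:
  ∫_{-π}^{π} sin(nx)^2 dx = π, ∫ cos(mx)^2 dx = π, and cross terms integrate to 0.
So ∫_{-π}^{π} f(x)^2 dx = 6^2 · π + 3^2 · π = (36 + 9)π.
Divide by 2π: (36 + 9)/2 = 45/2.
By Parseval, this equals Σ |c_n|^2.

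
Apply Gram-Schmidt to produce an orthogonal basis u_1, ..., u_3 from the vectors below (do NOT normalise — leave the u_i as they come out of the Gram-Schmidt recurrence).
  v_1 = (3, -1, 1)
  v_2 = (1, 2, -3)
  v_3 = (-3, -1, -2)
Orthogonal basis:
  u_1 = (3, -1, 1)
  u_2 = (17/11, 20/11, -31/11)
  u_3 = (-9/50, -9/5, -63/50)

Apply the Gram-Schmidt recurrence
  u_1 = v_1
  u_i = v_i − Σ_{j<i} ((v_i · u_j) / (u_j · u_j)) · u_j.

Step by step this gives:
  u_1 = (3, -1, 1)
  u_2 = (17/11, 20/11, -31/11)
  u_3 = (-9/50, -9/5, -63/50)

Orthogonality check:
  u_2 · u_1 = 0 (should be 0)
  u_3 · u_1 = 0 (should be 0)
  u_3 · u_2 = 0 (should be 0)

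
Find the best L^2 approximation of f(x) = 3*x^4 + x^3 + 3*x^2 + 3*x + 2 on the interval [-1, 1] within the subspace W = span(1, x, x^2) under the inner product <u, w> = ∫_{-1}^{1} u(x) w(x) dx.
g(x) = 39*x^2/7 + 18*x/5 + 61/35

The best approximation g ∈ W is the orthogonal projection of f onto W. Writing g = a_0 + a_1 x + a_2 x^2, the coefficients solve the normal equations G · a = b where
  G_{ij} = <φ_i, φ_j> and b_i = <f, φ_i>, with φ_0 = 1, φ_1 = x, φ_2 = x^2.
G =
  [2, 0, 2/3]
  [0, 2/3, 0]
  [2/3, 0, 2/5],
b = (36/5, 12/5, 356/105).
Solving gives a_0 = 61/35, a_1 = 18/5, a_2 = 39/7, so
  g(x) = 39*x^2/7 + 18*x/5 + 61/35.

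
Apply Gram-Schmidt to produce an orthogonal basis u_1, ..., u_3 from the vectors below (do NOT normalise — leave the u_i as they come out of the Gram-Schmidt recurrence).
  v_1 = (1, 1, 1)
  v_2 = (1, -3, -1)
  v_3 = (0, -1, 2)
Orthogonal basis:
  u_1 = (1, 1, 1)
  u_2 = (2, -2, 0)
  u_3 = (-5/6, -5/6, 5/3)

Apply the Gram-Schmidt recurrence
  u_1 = v_1
  u_i = v_i − Σ_{j<i} ((v_i · u_j) / (u_j · u_j)) · u_j.

Step by step this gives:
  u_1 = (1, 1, 1)
  u_2 = (2, -2, 0)
  u_3 = (-5/6, -5/6, 5/3)

Orthogonality check:
  u_2 · u_1 = 0 (should be 0)
  u_3 · u_1 = 0 (should be 0)
  u_3 · u_2 = 0 (should be 0)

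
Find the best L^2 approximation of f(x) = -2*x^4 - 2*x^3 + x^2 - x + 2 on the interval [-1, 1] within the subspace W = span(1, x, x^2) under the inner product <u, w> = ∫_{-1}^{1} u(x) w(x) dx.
g(x) = -5*x^2/7 - 11*x/5 + 76/35

The best approximation g ∈ W is the orthogonal projection of f onto W. Writing g = a_0 + a_1 x + a_2 x^2, the coefficients solve the normal equations G · a = b where
  G_{ij} = <φ_i, φ_j> and b_i = <f, φ_i>, with φ_0 = 1, φ_1 = x, φ_2 = x^2.
G =
  [2, 0, 2/3]
  [0, 2/3, 0]
  [2/3, 0, 2/5],
b = (58/15, -22/15, 122/105).
Solving gives a_0 = 76/35, a_1 = -11/5, a_2 = -5/7, so
  g(x) = -5*x^2/7 - 11*x/5 + 76/35.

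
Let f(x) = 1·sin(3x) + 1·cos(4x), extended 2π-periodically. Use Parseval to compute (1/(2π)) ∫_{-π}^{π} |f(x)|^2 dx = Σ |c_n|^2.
Σ |c_n|^2 = 1

Expand |f|^2 and use orthogonality of {sin(nx), cos(mx)} on [-π, π]:
  ∫_{-π}^{π} sin(nx)^2 dx = π, ∫ cos(mx)^2 dx = π, and cross terms integrate to 0.
So ∫_{-π}^{π} f(x)^2 dx = 1^2 · π + 1^2 · π = (1 + 1)π.
Divide by 2π: (1 + 1)/2 = 1.
By Parseval, this equals Σ |c_n|^2.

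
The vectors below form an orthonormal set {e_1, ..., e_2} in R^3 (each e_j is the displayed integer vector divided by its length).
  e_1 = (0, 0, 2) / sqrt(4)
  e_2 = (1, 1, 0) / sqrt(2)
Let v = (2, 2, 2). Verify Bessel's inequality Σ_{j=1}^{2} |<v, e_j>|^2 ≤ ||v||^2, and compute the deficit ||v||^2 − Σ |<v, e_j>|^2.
Σ |<v, e_j>|^2 = 12; ||v||^2 = 12; deficit = 0

Write each e_j = u_j / sqrt(<u_j, u_j>) where u_j is the displayed integer vector. Then <v, e_j> = <v, u_j> / sqrt(<u_j, u_j>), so |<v, e_j>|^2 = <v, u_j>^2 / <u_j, u_j>.
Coefficients: <v, e_1> = 4/sqrt(4), <v, e_2> = 4/sqrt(2).
Square and sum: Σ |<v, e_j>|^2 = 12.
Compute ||v||^2 = v·v = 12.
Deficit = 12 − 12 = 0 ≥ 0, confirming Bessel's inequality. (The deficit equals ||v − Σ <v,e_j> e_j||^2, the squared distance from v to span{e_j}.)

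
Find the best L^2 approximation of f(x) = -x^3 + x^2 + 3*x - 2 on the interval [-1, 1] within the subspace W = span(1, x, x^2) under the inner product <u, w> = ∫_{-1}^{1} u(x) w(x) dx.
g(x) = x^2 + 12*x/5 - 2

The best approximation g ∈ W is the orthogonal projection of f onto W. Writing g = a_0 + a_1 x + a_2 x^2, the coefficients solve the normal equations G · a = b where
  G_{ij} = <φ_i, φ_j> and b_i = <f, φ_i>, with φ_0 = 1, φ_1 = x, φ_2 = x^2.
G =
  [2, 0, 2/3]
  [0, 2/3, 0]
  [2/3, 0, 2/5],
b = (-10/3, 8/5, -14/15).
Solving gives a_0 = -2, a_1 = 12/5, a_2 = 1, so
  g(x) = x^2 + 12*x/5 - 2.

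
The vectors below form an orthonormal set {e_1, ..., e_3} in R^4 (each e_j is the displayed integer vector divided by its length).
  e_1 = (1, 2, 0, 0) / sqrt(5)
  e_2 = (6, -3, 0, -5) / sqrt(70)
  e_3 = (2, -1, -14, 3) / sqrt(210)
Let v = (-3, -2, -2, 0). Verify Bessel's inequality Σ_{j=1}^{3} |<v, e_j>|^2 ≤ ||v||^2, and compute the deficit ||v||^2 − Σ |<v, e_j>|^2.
Σ |<v, e_j>|^2 = 73/5; ||v||^2 = 17; deficit = 12/5

Write each e_j = u_j / sqrt(<u_j, u_j>) where u_j is the displayed integer vector. Then <v, e_j> = <v, u_j> / sqrt(<u_j, u_j>), so |<v, e_j>|^2 = <v, u_j>^2 / <u_j, u_j>.
Coefficients: <v, e_1> = -7/sqrt(5), <v, e_2> = -12/sqrt(70), <v, e_3> = 24/sqrt(210).
Square and sum: Σ |<v, e_j>|^2 = 73/5.
Compute ||v||^2 = v·v = 17.
Deficit = 17 − 73/5 = 12/5 ≥ 0, confirming Bessel's inequality. (The deficit equals ||v − Σ <v,e_j> e_j||^2, the squared distance from v to span{e_j}.)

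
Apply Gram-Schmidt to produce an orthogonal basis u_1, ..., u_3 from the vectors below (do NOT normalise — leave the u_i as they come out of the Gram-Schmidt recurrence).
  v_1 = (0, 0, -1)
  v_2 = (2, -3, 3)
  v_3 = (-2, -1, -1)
Orthogonal basis:
  u_1 = (0, 0, -1)
  u_2 = (2, -3, 0)
  u_3 = (-24/13, -16/13, 0)

Apply the Gram-Schmidt recurrence
  u_1 = v_1
  u_i = v_i − Σ_{j<i} ((v_i · u_j) / (u_j · u_j)) · u_j.

Step by step this gives:
  u_1 = (0, 0, -1)
  u_2 = (2, -3, 0)
  u_3 = (-24/13, -16/13, 0)

Orthogonality check:
  u_2 · u_1 = 0 (should be 0)
  u_3 · u_1 = 0 (should be 0)
  u_3 · u_2 = 0 (should be 0)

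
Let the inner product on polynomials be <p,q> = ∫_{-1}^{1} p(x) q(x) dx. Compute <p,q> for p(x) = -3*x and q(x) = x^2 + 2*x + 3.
<p,q> = -4

Expand the product: p(x)·q(x) = -3*x^3 - 6*x^2 - 9*x.
∫_{-1}^{1} of each monomial x^k gives [2/(k+1) if k even, 0 if k odd]. Integrating term-by-term (or equivalently evaluating the antiderivative F(x) = -3*x^4/4 - 2*x^3 - 9*x^2/2 at the endpoints):
  F(1) − F(−1) = -29/4 − (-13/4) = -4.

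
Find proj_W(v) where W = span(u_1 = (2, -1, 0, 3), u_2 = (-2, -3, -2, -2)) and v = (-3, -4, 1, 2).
proj_W(v) = (-8/35, -108/35, -8/5, 16/35)

Set up U = [u_1 | ... | u_2] ∈ R^(4×2). The projector onto W = col(U) is P = U (U^T U)^(-1) U^T.
Compute U^T U =
  [14, -7]
  [-7, 21],
and U^T v = (4, 12).
Solve U^T U · c = U^T v for the coefficients: c = (24/35, 4/5). The projection is proj_W(v) = U c.
Check: (v - proj_W(v)) · u_1 = 0  (should be 0).
Check: (v - proj_W(v)) · u_2 = 0  (should be 0).
Result: proj_W(v) = (-8/35, -108/35, -8/5, 16/35).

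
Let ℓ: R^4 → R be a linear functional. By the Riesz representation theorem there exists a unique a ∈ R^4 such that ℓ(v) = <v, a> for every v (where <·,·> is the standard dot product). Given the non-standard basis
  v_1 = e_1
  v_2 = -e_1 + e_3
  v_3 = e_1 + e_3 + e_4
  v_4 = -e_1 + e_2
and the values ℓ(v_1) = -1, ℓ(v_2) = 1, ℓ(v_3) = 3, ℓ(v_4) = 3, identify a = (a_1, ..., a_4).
a = (-1, 2, 0, 4)

Write a = (a_1, ..., a_4) in the standard basis. For each basis vector v_i, ℓ(v_i) = <v_i, a> is a linear equation in the a_j's. Collect the n equations into a matrix system V a = ℓ, where row i of V is v_i (expressed in the standard basis). Since V is invertible (lower-triangular with 1s on the diagonal, up to permutation), solve by back-substitution:
  V =
[[1, 0, 0, 0],
 [-1, 0, 1, 0],
 [1, 0, 1, 1],
 [-1, 1, 0, 0]]
  V a = (-1, 1, 3, 3)
Solving gives a = (-1, 2, 0, 4).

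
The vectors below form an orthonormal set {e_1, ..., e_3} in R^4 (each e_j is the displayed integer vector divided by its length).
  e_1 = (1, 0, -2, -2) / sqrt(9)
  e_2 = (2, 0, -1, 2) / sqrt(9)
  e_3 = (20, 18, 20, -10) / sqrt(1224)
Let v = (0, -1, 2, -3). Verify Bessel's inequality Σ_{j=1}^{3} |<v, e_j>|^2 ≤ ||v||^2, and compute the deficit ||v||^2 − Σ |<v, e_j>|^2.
Σ |<v, e_j>|^2 = 166/17; ||v||^2 = 14; deficit = 72/17

Write each e_j = u_j / sqrt(<u_j, u_j>) where u_j is the displayed integer vector. Then <v, e_j> = <v, u_j> / sqrt(<u_j, u_j>), so |<v, e_j>|^2 = <v, u_j>^2 / <u_j, u_j>.
Coefficients: <v, e_1> = 2/sqrt(9), <v, e_2> = -8/sqrt(9), <v, e_3> = 52/sqrt(1224).
Square and sum: Σ |<v, e_j>|^2 = 166/17.
Compute ||v||^2 = v·v = 14.
Deficit = 14 − 166/17 = 72/17 ≥ 0, confirming Bessel's inequality. (The deficit equals ||v − Σ <v,e_j> e_j||^2, the squared distance from v to span{e_j}.)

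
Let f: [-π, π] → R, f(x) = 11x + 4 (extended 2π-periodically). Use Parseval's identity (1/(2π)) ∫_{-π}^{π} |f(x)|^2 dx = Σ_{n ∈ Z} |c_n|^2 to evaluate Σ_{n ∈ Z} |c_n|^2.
Σ |c_n|^2 = 121π^2/3 + 16

Expand and integrate term by term over [-π, π]:
  ∫ (11x)^2 dx = 121·(2π^3/3); ∫ 2·11·(4)·x dx = 0 (odd integrand); ∫ 4^2 dx = 16·2π.
So (1/(2π)) ∫_{-π}^{π} (11x + 4)^2 dx = 121π^2/3 + 16 = 121π^2/3 + 16.
Parseval ⇒ Σ |c_n|^2 = 121π^2/3 + 16.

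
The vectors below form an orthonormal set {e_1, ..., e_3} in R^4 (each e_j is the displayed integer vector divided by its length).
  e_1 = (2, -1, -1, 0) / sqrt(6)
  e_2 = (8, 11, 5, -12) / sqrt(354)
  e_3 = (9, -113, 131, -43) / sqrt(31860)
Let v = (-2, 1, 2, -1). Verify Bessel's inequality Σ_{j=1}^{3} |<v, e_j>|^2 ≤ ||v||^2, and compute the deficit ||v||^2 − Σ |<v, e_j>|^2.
Σ |<v, e_j>|^2 = 149/15; ||v||^2 = 10; deficit = 1/15

Write each e_j = u_j / sqrt(<u_j, u_j>) where u_j is the displayed integer vector. Then <v, e_j> = <v, u_j> / sqrt(<u_j, u_j>), so |<v, e_j>|^2 = <v, u_j>^2 / <u_j, u_j>.
Coefficients: <v, e_1> = -7/sqrt(6), <v, e_2> = 17/sqrt(354), <v, e_3> = 174/sqrt(31860).
Square and sum: Σ |<v, e_j>|^2 = 149/15.
Compute ||v||^2 = v·v = 10.
Deficit = 10 − 149/15 = 1/15 ≥ 0, confirming Bessel's inequality. (The deficit equals ||v − Σ <v,e_j> e_j||^2, the squared distance from v to span{e_j}.)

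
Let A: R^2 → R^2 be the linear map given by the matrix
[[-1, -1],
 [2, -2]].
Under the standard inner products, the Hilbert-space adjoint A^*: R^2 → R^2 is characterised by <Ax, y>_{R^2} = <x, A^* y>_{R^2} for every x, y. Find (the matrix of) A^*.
A^* = A^T =
[[-1, 2],
 [-1, -2]]

For real matrices with standard dot products, the defining identity <Ax, y> = <x, A^* y> gives (Ax)^T y = x^T (A^*) y, i.e. x^T A^T y = x^T (A^*) y. Since this holds for all x, y, we must have A^* = A^T. Therefore
A^* =
[[-1, 2],
 [-1, -2]].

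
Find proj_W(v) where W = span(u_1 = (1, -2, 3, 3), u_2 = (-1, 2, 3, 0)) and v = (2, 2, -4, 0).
proj_W(v) = (1/17, -2/17, -55/17, -26/17)

Set up U = [u_1 | ... | u_2] ∈ R^(4×2). The projector onto W = col(U) is P = U (U^T U)^(-1) U^T.
Compute U^T U =
  [23, 4]
  [4, 14],
and U^T v = (-14, -10).
Solve U^T U · c = U^T v for the coefficients: c = (-26/51, -29/51). The projection is proj_W(v) = U c.
Check: (v - proj_W(v)) · u_1 = 0  (should be 0).
Check: (v - proj_W(v)) · u_2 = 0  (should be 0).
Result: proj_W(v) = (1/17, -2/17, -55/17, -26/17).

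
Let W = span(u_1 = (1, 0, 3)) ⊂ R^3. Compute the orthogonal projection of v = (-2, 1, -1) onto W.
proj_W(v) = (-1/2, 0, -3/2)

Set up U = [u_1 | ... | u_1] ∈ R^(3×1). The projector onto W = col(U) is P = U (U^T U)^(-1) U^T.
Compute U^T U =
  [10],
and U^T v = (-5).
Solve U^T U · c = U^T v for the coefficients: c = (-1/2). The projection is proj_W(v) = U c.
Check: (v - proj_W(v)) · u_1 = 0  (should be 0).
Result: proj_W(v) = (-1/2, 0, -3/2).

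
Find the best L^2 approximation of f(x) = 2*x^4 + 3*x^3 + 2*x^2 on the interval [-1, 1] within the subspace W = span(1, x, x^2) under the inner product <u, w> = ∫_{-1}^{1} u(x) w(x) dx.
g(x) = 26*x^2/7 + 9*x/5 - 6/35

The best approximation g ∈ W is the orthogonal projection of f onto W. Writing g = a_0 + a_1 x + a_2 x^2, the coefficients solve the normal equations G · a = b where
  G_{ij} = <φ_i, φ_j> and b_i = <f, φ_i>, with φ_0 = 1, φ_1 = x, φ_2 = x^2.
G =
  [2, 0, 2/3]
  [0, 2/3, 0]
  [2/3, 0, 2/5],
b = (32/15, 6/5, 48/35).
Solving gives a_0 = -6/35, a_1 = 9/5, a_2 = 26/7, so
  g(x) = 26*x^2/7 + 9*x/5 - 6/35.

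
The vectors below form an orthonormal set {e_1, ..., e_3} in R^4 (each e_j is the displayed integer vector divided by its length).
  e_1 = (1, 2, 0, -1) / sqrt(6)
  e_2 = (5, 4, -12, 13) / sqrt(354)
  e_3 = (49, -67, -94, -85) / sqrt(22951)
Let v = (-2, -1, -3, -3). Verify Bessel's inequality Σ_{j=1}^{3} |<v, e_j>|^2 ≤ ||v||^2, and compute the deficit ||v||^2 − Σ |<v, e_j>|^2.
Σ |<v, e_j>|^2 = 4722/389; ||v||^2 = 23; deficit = 4225/389

Write each e_j = u_j / sqrt(<u_j, u_j>) where u_j is the displayed integer vector. Then <v, e_j> = <v, u_j> / sqrt(<u_j, u_j>), so |<v, e_j>|^2 = <v, u_j>^2 / <u_j, u_j>.
Coefficients: <v, e_1> = -1/sqrt(6), <v, e_2> = -17/sqrt(354), <v, e_3> = 506/sqrt(22951).
Square and sum: Σ |<v, e_j>|^2 = 4722/389.
Compute ||v||^2 = v·v = 23.
Deficit = 23 − 4722/389 = 4225/389 ≥ 0, confirming Bessel's inequality. (The deficit equals ||v − Σ <v,e_j> e_j||^2, the squared distance from v to span{e_j}.)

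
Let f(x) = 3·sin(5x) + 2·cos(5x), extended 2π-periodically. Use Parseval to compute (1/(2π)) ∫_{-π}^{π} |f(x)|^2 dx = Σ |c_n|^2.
Σ |c_n|^2 = 13/2

Expand |f|^2 and use orthogonality of {sin(nx), cos(mx)} on [-π, π]:
  ∫_{-π}^{π} sin(nx)^2 dx = π, ∫ cos(mx)^2 dx = π, and cross terms integrate to 0.
So ∫_{-π}^{π} f(x)^2 dx = 3^2 · π + 2^2 · π = (9 + 4)π.
Divide by 2π: (9 + 4)/2 = 13/2.
By Parseval, this equals Σ |c_n|^2.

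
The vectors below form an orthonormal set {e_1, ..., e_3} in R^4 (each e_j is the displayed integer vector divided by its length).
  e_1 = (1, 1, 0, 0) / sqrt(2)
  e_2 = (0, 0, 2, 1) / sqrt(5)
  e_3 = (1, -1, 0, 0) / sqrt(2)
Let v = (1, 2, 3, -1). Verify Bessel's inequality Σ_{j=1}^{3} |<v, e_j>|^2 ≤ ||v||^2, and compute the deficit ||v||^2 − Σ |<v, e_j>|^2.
Σ |<v, e_j>|^2 = 10; ||v||^2 = 15; deficit = 5

Write each e_j = u_j / sqrt(<u_j, u_j>) where u_j is the displayed integer vector. Then <v, e_j> = <v, u_j> / sqrt(<u_j, u_j>), so |<v, e_j>|^2 = <v, u_j>^2 / <u_j, u_j>.
Coefficients: <v, e_1> = 3/sqrt(2), <v, e_2> = 5/sqrt(5), <v, e_3> = -1/sqrt(2).
Square and sum: Σ |<v, e_j>|^2 = 10.
Compute ||v||^2 = v·v = 15.
Deficit = 15 − 10 = 5 ≥ 0, confirming Bessel's inequality. (The deficit equals ||v − Σ <v,e_j> e_j||^2, the squared distance from v to span{e_j}.)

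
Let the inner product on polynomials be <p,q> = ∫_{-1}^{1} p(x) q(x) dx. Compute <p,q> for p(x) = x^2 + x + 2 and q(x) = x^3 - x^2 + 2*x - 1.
<p,q> = -14/3

Expand the product: p(x)·q(x) = x^5 + 3*x^3 - x^2 + 3*x - 2.
∫_{-1}^{1} of each monomial x^k gives [2/(k+1) if k even, 0 if k odd]. Integrating term-by-term (or equivalently evaluating the antiderivative F(x) = x^6/6 + 3*x^4/4 - x^3/3 + 3*x^2/2 - 2*x at the endpoints):
  F(1) − F(−1) = 1/12 − (19/4) = -14/3.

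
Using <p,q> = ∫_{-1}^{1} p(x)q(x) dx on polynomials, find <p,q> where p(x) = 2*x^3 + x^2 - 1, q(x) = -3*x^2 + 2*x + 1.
<p,q> = 16/15

Expand the product: p(x)·q(x) = -6*x^5 + x^4 + 4*x^3 + 4*x^2 - 2*x - 1.
∫_{-1}^{1} of each monomial x^k gives [2/(k+1) if k even, 0 if k odd]. Integrating term-by-term (or equivalently evaluating the antiderivative F(x) = -x^6 + x^5/5 + x^4 + 4*x^3/3 - x^2 - x at the endpoints):
  F(1) − F(−1) = -7/15 − (-23/15) = 16/15.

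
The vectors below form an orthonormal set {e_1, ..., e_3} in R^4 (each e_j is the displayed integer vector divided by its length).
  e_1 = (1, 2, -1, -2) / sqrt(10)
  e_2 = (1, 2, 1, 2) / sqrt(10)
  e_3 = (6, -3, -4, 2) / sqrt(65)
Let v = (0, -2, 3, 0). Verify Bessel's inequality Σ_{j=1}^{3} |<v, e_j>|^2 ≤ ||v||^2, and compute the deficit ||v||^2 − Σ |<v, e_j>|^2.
Σ |<v, e_j>|^2 = 361/65; ||v||^2 = 13; deficit = 484/65

Write each e_j = u_j / sqrt(<u_j, u_j>) where u_j is the displayed integer vector. Then <v, e_j> = <v, u_j> / sqrt(<u_j, u_j>), so |<v, e_j>|^2 = <v, u_j>^2 / <u_j, u_j>.
Coefficients: <v, e_1> = -7/sqrt(10), <v, e_2> = -1/sqrt(10), <v, e_3> = -6/sqrt(65).
Square and sum: Σ |<v, e_j>|^2 = 361/65.
Compute ||v||^2 = v·v = 13.
Deficit = 13 − 361/65 = 484/65 ≥ 0, confirming Bessel's inequality. (The deficit equals ||v − Σ <v,e_j> e_j||^2, the squared distance from v to span{e_j}.)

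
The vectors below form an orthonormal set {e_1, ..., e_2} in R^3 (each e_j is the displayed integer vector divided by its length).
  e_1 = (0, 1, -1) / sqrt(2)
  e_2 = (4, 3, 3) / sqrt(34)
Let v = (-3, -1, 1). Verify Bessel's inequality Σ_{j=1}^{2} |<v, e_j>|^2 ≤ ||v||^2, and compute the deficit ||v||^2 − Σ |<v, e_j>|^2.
Σ |<v, e_j>|^2 = 106/17; ||v||^2 = 11; deficit = 81/17

Write each e_j = u_j / sqrt(<u_j, u_j>) where u_j is the displayed integer vector. Then <v, e_j> = <v, u_j> / sqrt(<u_j, u_j>), so |<v, e_j>|^2 = <v, u_j>^2 / <u_j, u_j>.
Coefficients: <v, e_1> = -2/sqrt(2), <v, e_2> = -12/sqrt(34).
Square and sum: Σ |<v, e_j>|^2 = 106/17.
Compute ||v||^2 = v·v = 11.
Deficit = 11 − 106/17 = 81/17 ≥ 0, confirming Bessel's inequality. (The deficit equals ||v − Σ <v,e_j> e_j||^2, the squared distance from v to span{e_j}.)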